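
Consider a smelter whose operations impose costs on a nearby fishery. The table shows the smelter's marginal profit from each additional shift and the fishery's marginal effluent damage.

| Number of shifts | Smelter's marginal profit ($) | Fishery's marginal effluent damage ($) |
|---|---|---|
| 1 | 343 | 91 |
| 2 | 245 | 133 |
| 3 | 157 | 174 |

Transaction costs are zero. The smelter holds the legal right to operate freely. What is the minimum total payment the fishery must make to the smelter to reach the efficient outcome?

$157

Left alone the smelter would choose level 3 (marginal profit stays positive).
Efficient level: k* = 2 (marginal profit ≥ marginal effluent damage through 2).
The fishery must at least cover the smelter's forgone profit from cutting 3→2: 157 = 157.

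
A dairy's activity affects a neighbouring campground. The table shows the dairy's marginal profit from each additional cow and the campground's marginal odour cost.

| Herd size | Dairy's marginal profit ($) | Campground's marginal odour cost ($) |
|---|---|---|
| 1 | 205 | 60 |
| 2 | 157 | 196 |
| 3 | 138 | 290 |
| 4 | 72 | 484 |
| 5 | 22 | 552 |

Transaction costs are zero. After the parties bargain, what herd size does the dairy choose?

Bargaining reaches the level where marginal profit last exceeds marginal odour cost.
That holds through level 1 (205 ≥ 60) but not at 2 (157 < 196).

1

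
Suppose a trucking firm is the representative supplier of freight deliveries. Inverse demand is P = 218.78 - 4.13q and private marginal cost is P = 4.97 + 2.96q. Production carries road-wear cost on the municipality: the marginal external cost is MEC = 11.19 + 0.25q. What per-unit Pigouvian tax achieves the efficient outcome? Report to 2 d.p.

tax = 18.09 per unit

Social marginal cost = private MC + MEC = 16.16 + 3.21q.
Set SMC = demand: 16.16 + 3.21q = 218.78 - 4.13q → q* = 27.6049.
The Pigouvian tax equals MEC at q*: 11.19 + 0.25×27.6049 = 18.0912.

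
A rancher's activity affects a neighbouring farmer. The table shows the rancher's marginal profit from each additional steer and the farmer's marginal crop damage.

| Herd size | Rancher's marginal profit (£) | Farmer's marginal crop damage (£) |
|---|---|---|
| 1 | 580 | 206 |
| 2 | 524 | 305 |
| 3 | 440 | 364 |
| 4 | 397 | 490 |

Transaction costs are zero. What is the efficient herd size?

3

Bargaining reaches the level where marginal profit last exceeds marginal crop damage.
That holds through level 3 (440 ≥ 364) but not at 4 (397 < 490).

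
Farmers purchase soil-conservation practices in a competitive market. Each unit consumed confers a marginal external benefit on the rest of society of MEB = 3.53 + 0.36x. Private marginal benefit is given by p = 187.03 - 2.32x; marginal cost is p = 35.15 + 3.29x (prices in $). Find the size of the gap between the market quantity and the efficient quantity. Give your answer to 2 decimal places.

2.53 units

Market equilibrium (private): 35.15 + 3.29x = 187.03 - 2.32x → x_m = 27.0731.
Social marginal benefit = demand + MEB = 190.56 - 1.96x.
Set SMB = MC: 190.56 - 1.96x = 35.15 + 3.29x → x* = 29.6019.
Gap = |27.0731 − 29.6019| = 2.5288.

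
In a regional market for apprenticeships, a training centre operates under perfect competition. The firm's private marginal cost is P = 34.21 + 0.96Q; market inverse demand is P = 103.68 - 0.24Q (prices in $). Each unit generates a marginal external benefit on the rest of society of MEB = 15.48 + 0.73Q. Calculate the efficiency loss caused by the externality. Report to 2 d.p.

Market equilibrium (private): 34.21 + 0.96Q = 103.68 - 0.24Q → Q_m = 57.8917.
Social marginal cost = private MC − MEB = 18.73 + 0.23Q.
Set SMC = demand: 18.73 + 0.23Q = 103.68 - 0.24Q → Q* = 180.7447.
The welfare-loss triangle has base |Q_m − Q*| and height MEB(Q_m) (the vertical gap between SMC and demand is zero at Q* and MEB at Q_m).
DWL = ½ × 122.8530 × 57.7409 = 3546.8214.

DWL = $3546.82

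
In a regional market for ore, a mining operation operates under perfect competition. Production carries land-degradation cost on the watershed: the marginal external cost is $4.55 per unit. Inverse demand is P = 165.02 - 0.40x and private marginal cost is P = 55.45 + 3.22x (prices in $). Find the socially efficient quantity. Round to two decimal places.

x* = 29.01

Social marginal cost = private MC + MEC = 60.00 + 3.22x.
Set SMC = demand: 60.00 + 3.22x = 165.02 - 0.40x → x* = 29.0110.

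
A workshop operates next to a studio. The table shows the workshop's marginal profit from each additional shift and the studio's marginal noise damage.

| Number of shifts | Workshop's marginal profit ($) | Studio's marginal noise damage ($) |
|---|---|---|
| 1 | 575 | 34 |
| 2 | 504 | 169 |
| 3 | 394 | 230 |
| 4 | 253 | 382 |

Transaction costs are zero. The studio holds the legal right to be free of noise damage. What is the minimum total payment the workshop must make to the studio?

Efficient level: marginal profit ≥ marginal noise damage through level 3, so k* = 3.
With the studio holding the right, the workshop must at least compensate total damage at k*: 34 + 169 + 230 = 433.

$433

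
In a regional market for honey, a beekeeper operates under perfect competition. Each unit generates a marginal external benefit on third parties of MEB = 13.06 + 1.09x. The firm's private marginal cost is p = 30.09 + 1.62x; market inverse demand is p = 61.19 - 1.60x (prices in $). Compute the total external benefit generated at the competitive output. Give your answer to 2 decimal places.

Market equilibrium (private): 30.09 + 1.62x = 61.19 - 1.60x → x_m = 9.6584.
Total external benefit = ∫₀^{x_m} (13.06 + 1.09x) dx = 13.06×9.6584 + ½×1.09×9.6584² = 176.9789.

$176.98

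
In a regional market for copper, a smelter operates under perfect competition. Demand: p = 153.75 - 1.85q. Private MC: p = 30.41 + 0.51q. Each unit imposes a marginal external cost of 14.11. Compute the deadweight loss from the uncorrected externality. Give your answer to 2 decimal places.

DWL = 42.18

Market equilibrium (private): 30.41 + 0.51q = 153.75 - 1.85q → q_m = 52.2627.
Social marginal cost = private MC + MEC = 44.52 + 0.51q.
Set SMC = demand: 44.52 + 0.51q = 153.75 - 1.85q → q* = 46.2839.
The welfare-loss triangle has base |q_m − q*| and height MEC(q_m) (the vertical gap between SMC and demand is zero at q* and MEC at q_m).
DWL = ½ × 5.9788 × 14.1100 = 42.1804.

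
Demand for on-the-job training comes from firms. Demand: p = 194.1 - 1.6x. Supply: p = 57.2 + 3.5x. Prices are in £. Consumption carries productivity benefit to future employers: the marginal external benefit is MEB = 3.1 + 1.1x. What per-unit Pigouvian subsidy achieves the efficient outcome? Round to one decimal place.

Social marginal benefit = demand + MEB = 197.2 - 0.5x.
Set SMB = MC: 197.2 - 0.5x = 57.2 + 3.5x → x* = 35.0000.
The Pigouvian subsidy equals MEB at x*: 3.1 + 1.1×35.0000 = 41.6000.

subsidy = £41.6 per unit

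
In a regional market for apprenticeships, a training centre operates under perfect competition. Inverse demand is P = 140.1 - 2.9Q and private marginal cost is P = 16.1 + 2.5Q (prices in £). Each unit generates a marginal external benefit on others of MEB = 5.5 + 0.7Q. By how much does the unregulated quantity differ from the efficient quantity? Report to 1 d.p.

4.6 units

Market equilibrium (private): 16.1 + 2.5Q = 140.1 - 2.9Q → Q_m = 22.9630.
Social marginal cost = private MC − MEB = 10.6 + 1.8Q.
Set SMC = demand: 10.6 + 1.8Q = 140.1 - 2.9Q → Q* = 27.5532.
Gap = |22.9630 − 27.5532| = 4.5902.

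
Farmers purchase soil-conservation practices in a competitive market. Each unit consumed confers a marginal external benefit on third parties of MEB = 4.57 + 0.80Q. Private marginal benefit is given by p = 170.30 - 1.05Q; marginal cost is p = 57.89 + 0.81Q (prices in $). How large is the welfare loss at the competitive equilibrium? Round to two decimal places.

Market equilibrium (private): 57.89 + 0.81Q = 170.30 - 1.05Q → Q_m = 60.4355.
Social marginal benefit = demand + MEB = 174.87 - 0.25Q.
Set SMB = MC: 174.87 - 0.25Q = 57.89 + 0.81Q → Q* = 110.3585.
Height of the DWL triangle at Q_m is SMB(Q_m) − MC(Q_m) = MEB(Q_m) = 52.9184.
DWL = ½ × 49.9230 × 52.9184 = 1320.9226.

DWL = $1320.92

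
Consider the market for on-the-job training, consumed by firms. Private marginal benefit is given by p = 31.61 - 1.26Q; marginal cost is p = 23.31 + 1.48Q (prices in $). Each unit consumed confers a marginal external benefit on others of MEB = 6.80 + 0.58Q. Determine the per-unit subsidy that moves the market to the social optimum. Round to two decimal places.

subsidy = $10.85 per unit

Social marginal benefit = demand + MEB = 38.41 - 0.68Q.
Set SMB = MC: 38.41 - 0.68Q = 23.31 + 1.48Q → Q* = 6.9907.
The Pigouvian subsidy equals MEB at Q*: 6.80 + 0.58×6.9907 = 10.8546.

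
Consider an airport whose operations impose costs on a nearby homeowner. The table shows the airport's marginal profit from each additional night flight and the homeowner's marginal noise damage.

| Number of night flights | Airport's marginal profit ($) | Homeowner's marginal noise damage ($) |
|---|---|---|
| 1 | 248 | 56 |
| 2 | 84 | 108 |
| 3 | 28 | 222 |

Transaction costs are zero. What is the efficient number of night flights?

Bargaining reaches the level where marginal profit last exceeds marginal noise damage.
That holds through level 1 (248 ≥ 56) but not at 2 (84 < 108).

1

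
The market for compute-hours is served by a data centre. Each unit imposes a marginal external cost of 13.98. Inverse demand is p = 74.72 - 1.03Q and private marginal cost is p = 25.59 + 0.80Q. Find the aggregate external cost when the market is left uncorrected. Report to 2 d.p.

375.32

Market equilibrium (private): 25.59 + 0.80Q = 74.72 - 1.03Q → Q_m = 26.8470.
Total external cost = MEC × Q_m = 13.98 × 26.8470 = 375.3211.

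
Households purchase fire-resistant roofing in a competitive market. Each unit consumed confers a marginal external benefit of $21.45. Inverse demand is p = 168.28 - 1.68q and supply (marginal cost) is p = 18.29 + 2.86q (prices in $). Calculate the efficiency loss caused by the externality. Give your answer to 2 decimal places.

Market equilibrium (private): 18.29 + 2.86q = 168.28 - 1.68q → q_m = 33.0374.
Social marginal benefit = demand + MEB = 189.73 - 1.68q.
Set SMB = MC: 189.73 - 1.68q = 18.29 + 2.86q → q* = 37.7621.
Height of the DWL triangle at q_m is SMB(q_m) − MC(q_m) = MEB(q_m) = 21.4500.
DWL = ½ × 4.7247 × 21.4500 = 50.6724.

DWL = $50.67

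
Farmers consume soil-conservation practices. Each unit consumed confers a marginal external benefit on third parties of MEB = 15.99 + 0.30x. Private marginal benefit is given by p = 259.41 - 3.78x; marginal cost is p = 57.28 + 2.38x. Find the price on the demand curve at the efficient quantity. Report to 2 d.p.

Social marginal benefit = demand + MEB = 275.40 - 3.48x.
Set SMB = MC: 275.40 - 3.48x = 57.28 + 2.38x → x* = 37.2218.
Consumer price on the demand curve at x*: 259.41 − 3.78×37.2218 = 118.7116.

P = 118.71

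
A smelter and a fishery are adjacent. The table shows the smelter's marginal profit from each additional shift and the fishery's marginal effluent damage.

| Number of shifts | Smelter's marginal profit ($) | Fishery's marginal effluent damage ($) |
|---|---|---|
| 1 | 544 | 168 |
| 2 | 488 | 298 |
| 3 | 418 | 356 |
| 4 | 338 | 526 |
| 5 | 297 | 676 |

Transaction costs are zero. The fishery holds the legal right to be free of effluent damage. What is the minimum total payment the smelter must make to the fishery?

$822

Efficient level: marginal profit ≥ marginal effluent damage through level 3, so k* = 3.
With the fishery holding the right, the smelter must at least compensate total damage at k*: 168 + 298 + 356 = 822.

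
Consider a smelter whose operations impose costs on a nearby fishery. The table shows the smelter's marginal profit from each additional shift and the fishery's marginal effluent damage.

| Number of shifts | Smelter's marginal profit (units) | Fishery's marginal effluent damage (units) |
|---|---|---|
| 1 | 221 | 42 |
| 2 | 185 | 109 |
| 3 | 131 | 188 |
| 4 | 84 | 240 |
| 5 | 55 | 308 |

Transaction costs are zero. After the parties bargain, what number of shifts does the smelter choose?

2

Bargaining reaches the level where marginal profit last exceeds marginal effluent damage.
That holds through level 2 (185 ≥ 109) but not at 3 (131 < 188).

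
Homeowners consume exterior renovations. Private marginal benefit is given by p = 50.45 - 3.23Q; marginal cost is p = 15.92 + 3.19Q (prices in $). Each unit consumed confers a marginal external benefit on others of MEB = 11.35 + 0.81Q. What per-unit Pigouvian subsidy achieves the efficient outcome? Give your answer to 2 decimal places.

Social marginal benefit = demand + MEB = 61.80 - 2.42Q.
Set SMB = MC: 61.80 - 2.42Q = 15.92 + 3.19Q → Q* = 8.1783.
The Pigouvian subsidy equals MEB at Q*: 11.35 + 0.81×8.1783 = 17.9744.

subsidy = $17.97 per unit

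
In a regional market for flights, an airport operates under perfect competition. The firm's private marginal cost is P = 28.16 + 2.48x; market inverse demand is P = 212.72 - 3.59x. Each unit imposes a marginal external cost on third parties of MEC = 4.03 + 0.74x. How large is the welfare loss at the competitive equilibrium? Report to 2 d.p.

Market equilibrium (private): 28.16 + 2.48x = 212.72 - 3.59x → x_m = 30.4053.
Social marginal cost = private MC + MEC = 32.19 + 3.22x.
Set SMC = demand: 32.19 + 3.22x = 212.72 - 3.59x → x* = 26.5095.
The loss is the area between SMC and demand from x* to x_m; with linear curves that's a triangle of height MEC(x_m).
DWL = ½ × 3.8958 × 26.5299 = 51.6776.

DWL = 51.68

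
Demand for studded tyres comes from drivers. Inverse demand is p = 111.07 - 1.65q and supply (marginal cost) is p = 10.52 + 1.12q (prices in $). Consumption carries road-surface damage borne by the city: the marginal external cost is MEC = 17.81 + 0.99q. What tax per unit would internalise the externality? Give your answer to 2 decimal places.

Social marginal benefit = demand − MEC = 93.26 - 2.64q.
Set SMB = MC: 93.26 - 2.64q = 10.52 + 1.12q → q* = 22.0053.
The Pigouvian tax equals MEC at q*: 17.81 + 0.99×22.0053 = 39.5952.

tax = $39.60 per unit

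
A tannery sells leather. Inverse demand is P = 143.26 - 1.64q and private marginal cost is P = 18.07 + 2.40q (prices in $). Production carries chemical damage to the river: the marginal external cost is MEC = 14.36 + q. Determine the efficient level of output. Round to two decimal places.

q* = 21.99

Social marginal cost = private MC + MEC = 32.43 + 3.40q.
Set SMC = demand: 32.43 + 3.40q = 143.26 - 1.64q → q* = 21.9901.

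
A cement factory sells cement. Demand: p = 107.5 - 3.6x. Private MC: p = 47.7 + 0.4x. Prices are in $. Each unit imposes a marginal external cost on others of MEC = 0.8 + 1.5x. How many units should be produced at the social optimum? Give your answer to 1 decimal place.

x* = 10.7

Social marginal cost = private MC + MEC = 48.5 + 1.9x.
Set SMC = demand: 48.5 + 1.9x = 107.5 - 3.6x → x* = 10.7273.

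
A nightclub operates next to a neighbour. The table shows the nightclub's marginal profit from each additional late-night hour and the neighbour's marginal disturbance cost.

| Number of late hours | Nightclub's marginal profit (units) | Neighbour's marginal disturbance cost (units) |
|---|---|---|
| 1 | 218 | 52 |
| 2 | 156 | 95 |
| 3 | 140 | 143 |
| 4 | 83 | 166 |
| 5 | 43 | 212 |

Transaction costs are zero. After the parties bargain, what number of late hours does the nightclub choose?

Bargaining reaches the level where marginal profit last exceeds marginal disturbance cost.
That holds through level 2 (156 ≥ 95) but not at 3 (140 < 143).

2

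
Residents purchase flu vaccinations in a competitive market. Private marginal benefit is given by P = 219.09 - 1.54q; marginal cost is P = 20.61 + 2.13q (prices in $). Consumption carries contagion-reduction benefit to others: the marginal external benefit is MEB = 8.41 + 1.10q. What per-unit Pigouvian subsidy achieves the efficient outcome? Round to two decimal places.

Social marginal benefit = demand + MEB = 227.50 - 0.44q.
Set SMB = MC: 227.50 - 0.44q = 20.61 + 2.13q → q* = 80.5019.
The Pigouvian subsidy equals MEB at q*: 8.41 + 1.10×80.5019 = 96.9621.

subsidy = $96.96 per unit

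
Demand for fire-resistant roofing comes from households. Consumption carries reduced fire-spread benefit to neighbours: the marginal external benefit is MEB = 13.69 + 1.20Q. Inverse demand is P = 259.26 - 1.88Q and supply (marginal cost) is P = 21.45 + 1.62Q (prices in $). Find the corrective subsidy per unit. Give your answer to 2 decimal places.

Social marginal benefit = demand + MEB = 272.95 - 0.68Q.
Set SMB = MC: 272.95 - 0.68Q = 21.45 + 1.62Q → Q* = 109.3478.
The Pigouvian subsidy equals MEB at Q*: 13.69 + 1.20×109.3478 = 144.9074.

subsidy = $144.91 per unit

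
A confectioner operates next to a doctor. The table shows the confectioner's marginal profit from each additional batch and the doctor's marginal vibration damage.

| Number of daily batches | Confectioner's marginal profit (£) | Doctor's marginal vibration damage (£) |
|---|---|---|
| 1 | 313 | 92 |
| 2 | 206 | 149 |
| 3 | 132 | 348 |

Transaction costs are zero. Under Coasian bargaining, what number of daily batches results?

2

Bargaining reaches the level where marginal profit last exceeds marginal vibration damage.
That holds through level 2 (206 ≥ 149) but not at 3 (132 < 348).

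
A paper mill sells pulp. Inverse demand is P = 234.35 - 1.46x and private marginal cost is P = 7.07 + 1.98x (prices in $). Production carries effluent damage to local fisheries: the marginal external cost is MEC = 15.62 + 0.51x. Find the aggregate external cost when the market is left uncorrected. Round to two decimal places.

$2145.14

Market equilibrium (private): 7.07 + 1.98x = 234.35 - 1.46x → x_m = 66.0698.
Total external cost = ∫₀^{x_m} (15.62 + 0.51x) dx = 15.62×66.0698 + ½×0.51×66.0698² = 2145.1410.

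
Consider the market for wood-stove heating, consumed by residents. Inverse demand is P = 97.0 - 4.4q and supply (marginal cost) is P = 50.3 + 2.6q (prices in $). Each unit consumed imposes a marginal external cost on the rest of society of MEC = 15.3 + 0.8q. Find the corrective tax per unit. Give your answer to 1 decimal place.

tax = $18.5 per unit

Social marginal benefit = demand − MEC = 81.7 - 5.2q.
Set SMB = MC: 81.7 - 5.2q = 50.3 + 2.6q → q* = 4.0256.
The Pigouvian tax equals MEC at q*: 15.3 + 0.8×4.0256 = 18.5205.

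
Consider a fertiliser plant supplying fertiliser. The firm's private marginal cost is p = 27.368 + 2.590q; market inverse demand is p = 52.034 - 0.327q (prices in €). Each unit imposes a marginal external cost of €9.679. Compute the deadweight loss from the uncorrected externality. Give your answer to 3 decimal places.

DWL = €16.058

Market equilibrium (private): 27.368 + 2.590q = 52.034 - 0.327q → q_m = 8.4559.
Social marginal cost = private MC + MEC = 37.047 + 2.590q.
Set SMC = demand: 37.047 + 2.590q = 52.034 - 0.327q → q* = 5.1378.
Between q* and q_m the wedge SMC − demand runs linearly from 0 to MEC(q_m), so the loss is a triangle.
DWL = ½ × 3.3181 × 9.6790 = 16.0579.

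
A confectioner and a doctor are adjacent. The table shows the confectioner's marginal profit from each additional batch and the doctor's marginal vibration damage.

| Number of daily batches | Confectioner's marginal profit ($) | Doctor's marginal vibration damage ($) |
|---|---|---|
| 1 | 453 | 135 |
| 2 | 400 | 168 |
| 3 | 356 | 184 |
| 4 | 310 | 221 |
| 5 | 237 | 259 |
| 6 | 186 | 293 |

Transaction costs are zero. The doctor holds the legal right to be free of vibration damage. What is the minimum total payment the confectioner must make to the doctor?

$708

Efficient level: marginal profit ≥ marginal vibration damage through level 4, so k* = 4.
With the doctor holding the right, the confectioner must at least compensate total damage at k*: 135 + 168 + 184 + 221 = 708.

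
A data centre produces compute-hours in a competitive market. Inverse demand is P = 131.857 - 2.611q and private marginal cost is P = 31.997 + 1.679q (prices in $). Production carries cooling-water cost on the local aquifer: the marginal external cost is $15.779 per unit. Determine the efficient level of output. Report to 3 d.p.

q* = 19.599

Social marginal cost = private MC + MEC = 47.776 + 1.679q.
Set SMC = demand: 47.776 + 1.679q = 131.857 - 2.611q → q* = 19.5993.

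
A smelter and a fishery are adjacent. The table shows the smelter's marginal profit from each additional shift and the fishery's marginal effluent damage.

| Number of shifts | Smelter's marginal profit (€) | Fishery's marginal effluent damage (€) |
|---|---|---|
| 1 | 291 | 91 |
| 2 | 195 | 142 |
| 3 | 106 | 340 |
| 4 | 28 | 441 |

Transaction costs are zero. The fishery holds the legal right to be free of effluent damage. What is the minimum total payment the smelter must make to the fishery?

Efficient level: marginal profit ≥ marginal effluent damage through level 2, so k* = 2.
With the fishery holding the right, the smelter must at least compensate total damage at k*: 91 + 142 = 233.

€233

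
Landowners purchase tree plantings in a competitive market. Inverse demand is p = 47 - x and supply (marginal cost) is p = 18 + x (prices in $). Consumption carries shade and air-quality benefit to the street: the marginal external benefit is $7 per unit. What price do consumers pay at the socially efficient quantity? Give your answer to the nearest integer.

P = $29

Social marginal benefit = demand + MEB = 54 - x.
Set SMB = MC: 54 - x = 18 + x → x* = 18.0000.
Consumer price on the demand curve at x*: 47 − 1×18.0000 = 29.0000.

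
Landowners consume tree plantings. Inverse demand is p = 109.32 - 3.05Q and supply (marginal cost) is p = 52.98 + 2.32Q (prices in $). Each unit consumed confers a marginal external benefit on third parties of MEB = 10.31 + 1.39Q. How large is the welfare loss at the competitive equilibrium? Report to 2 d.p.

DWL = $77.85

Market equilibrium (private): 52.98 + 2.32Q = 109.32 - 3.05Q → Q_m = 10.4916.
Social marginal benefit = demand + MEB = 119.63 - 1.66Q.
Set SMB = MC: 119.63 - 1.66Q = 52.98 + 2.32Q → Q* = 16.7462.
The welfare-loss triangle has base |Q_m − Q*| and height MEB(Q_m) (the vertical gap between SMB and MC is zero at Q* and MEB at Q_m).
DWL = ½ × 6.2546 × 24.8934 = 77.8491.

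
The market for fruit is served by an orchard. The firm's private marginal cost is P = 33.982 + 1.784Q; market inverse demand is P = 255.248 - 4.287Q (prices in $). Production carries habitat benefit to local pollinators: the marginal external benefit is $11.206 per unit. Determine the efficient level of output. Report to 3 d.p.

Social marginal cost = private MC − MEB = 22.776 + 1.784Q.
Set SMC = demand: 22.776 + 1.784Q = 255.248 - 4.287Q → Q* = 38.2922.

Q* = 38.292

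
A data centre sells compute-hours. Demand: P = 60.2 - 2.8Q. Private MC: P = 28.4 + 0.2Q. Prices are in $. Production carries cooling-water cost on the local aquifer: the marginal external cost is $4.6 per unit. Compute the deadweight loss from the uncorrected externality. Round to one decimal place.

Market equilibrium (private): 28.4 + 0.2Q = 60.2 - 2.8Q → Q_m = 10.6000.
Social marginal cost = private MC + MEC = 33.0 + 0.2Q.
Set SMC = demand: 33.0 + 0.2Q = 60.2 - 2.8Q → Q* = 9.0667.
The welfare-loss triangle has base |Q_m − Q*| and height MEC(Q_m) (the vertical gap between SMC and demand is zero at Q* and MEC at Q_m).
DWL = ½ × 1.5333 × 4.6000 = 3.5266.

DWL = $3.5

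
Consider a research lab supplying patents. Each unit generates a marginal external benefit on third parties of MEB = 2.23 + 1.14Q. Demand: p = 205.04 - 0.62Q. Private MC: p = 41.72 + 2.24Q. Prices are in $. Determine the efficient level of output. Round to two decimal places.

Q* = 96.25

Social marginal cost = private MC − MEB = 39.49 + 1.10Q.
Set SMC = demand: 39.49 + 1.10Q = 205.04 - 0.62Q → Q* = 96.2500.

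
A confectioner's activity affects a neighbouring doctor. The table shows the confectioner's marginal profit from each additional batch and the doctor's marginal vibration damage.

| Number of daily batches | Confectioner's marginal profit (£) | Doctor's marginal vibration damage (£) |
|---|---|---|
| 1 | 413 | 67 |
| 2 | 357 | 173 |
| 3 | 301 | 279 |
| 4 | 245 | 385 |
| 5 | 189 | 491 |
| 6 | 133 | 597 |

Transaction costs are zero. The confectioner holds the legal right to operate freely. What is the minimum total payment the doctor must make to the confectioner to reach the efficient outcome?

£567

Left alone the confectioner would choose level 6 (marginal profit stays positive).
Efficient level: k* = 3 (marginal profit ≥ marginal vibration damage through 3).
The doctor must at least cover the confectioner's forgone profit from cutting 6→3: 245 + 189 + 133 = 567.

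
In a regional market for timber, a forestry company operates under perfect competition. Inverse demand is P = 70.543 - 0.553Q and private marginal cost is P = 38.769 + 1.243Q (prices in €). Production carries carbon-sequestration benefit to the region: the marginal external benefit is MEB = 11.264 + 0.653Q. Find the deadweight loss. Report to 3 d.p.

DWL = €227.732

Market equilibrium (private): 38.769 + 1.243Q = 70.543 - 0.553Q → Q_m = 17.6915.
Social marginal cost = private MC − MEB = 27.505 + 0.590Q.
Set SMC = demand: 27.505 + 0.590Q = 70.543 - 0.553Q → Q* = 37.6535.
Height of the DWL triangle at Q_m is demand(Q_m) − SMC(Q_m) = MEB(Q_m) = 22.8166.
DWL = ½ × 19.9620 × 22.8166 = 227.7325.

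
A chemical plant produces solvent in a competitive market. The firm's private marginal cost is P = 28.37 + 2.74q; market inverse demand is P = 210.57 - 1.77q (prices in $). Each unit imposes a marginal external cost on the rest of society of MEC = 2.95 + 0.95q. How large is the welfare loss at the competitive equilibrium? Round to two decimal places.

Market equilibrium (private): 28.37 + 2.74q = 210.57 - 1.77q → q_m = 40.3991.
Social marginal cost = private MC + MEC = 31.32 + 3.69q.
Set SMC = demand: 31.32 + 3.69q = 210.57 - 1.77q → q* = 32.8297.
The welfare-loss triangle has base |q_m − q*| and height MEC(q_m) (the vertical gap between SMC and demand is zero at q* and MEC at q_m).
DWL = ½ × 7.5694 × 41.3292 = 156.4186.

DWL = $156.42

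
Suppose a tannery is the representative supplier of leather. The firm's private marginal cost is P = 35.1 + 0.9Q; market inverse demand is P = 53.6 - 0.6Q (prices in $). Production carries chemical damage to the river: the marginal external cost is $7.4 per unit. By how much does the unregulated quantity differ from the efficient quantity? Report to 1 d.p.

4.9 units

Market equilibrium (private): 35.1 + 0.9Q = 53.6 - 0.6Q → Q_m = 12.3333.
Social marginal cost = private MC + MEC = 42.5 + 0.9Q.
Set SMC = demand: 42.5 + 0.9Q = 53.6 - 0.6Q → Q* = 7.4000.
Gap = |12.3333 − 7.4000| = 4.9333.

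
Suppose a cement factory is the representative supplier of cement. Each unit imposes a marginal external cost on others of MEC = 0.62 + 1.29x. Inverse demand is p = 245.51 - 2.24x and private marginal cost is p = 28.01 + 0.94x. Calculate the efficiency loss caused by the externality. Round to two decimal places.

Market equilibrium (private): 28.01 + 0.94x = 245.51 - 2.24x → x_m = 68.3962.
Social marginal cost = private MC + MEC = 28.63 + 2.23x.
Set SMC = demand: 28.63 + 2.23x = 245.51 - 2.24x → x* = 48.5190.
Height of the DWL triangle at x_m is SMC(x_m) − demand(x_m) = MEC(x_m) = 88.8511.
DWL = ½ × 19.8772 × 88.8511 = 883.0555.

DWL = 883.06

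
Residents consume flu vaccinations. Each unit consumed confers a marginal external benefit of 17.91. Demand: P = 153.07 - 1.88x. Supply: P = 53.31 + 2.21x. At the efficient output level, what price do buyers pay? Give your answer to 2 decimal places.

P = 98.98

Social marginal benefit = demand + MEB = 170.98 - 1.88x.
Set SMB = MC: 170.98 - 1.88x = 53.31 + 2.21x → x* = 28.7702.
Consumer price on the demand curve at x*: 153.07 − 1.88×28.7702 = 98.9820.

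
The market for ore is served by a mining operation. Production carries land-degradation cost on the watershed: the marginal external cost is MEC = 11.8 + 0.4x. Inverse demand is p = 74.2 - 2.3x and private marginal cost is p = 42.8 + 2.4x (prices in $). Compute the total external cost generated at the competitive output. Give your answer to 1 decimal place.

Market equilibrium (private): 42.8 + 2.4x = 74.2 - 2.3x → x_m = 6.6809.
Total external cost = ∫₀^{x_m} (11.8 + 0.4x) dx = 11.8×6.6809 + ½×0.4×6.6809² = 87.7615.

$87.8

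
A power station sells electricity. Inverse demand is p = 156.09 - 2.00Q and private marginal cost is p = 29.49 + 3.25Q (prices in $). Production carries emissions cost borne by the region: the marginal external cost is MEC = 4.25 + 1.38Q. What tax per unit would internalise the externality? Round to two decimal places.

Social marginal cost = private MC + MEC = 33.74 + 4.63Q.
Set SMC = demand: 33.74 + 4.63Q = 156.09 - 2.00Q → Q* = 18.4540.
The Pigouvian tax equals MEC at Q*: 4.25 + 1.38×18.4540 = 29.7165.

tax = $29.72 per unit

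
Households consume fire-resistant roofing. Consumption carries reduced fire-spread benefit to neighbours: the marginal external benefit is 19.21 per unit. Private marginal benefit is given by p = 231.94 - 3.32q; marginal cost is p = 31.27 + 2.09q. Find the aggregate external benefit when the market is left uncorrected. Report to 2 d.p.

712.55

Market equilibrium (private): 31.27 + 2.09q = 231.94 - 3.32q → q_m = 37.0924.
Total external benefit = MEB × q_m = 19.21 × 37.0924 = 712.5450.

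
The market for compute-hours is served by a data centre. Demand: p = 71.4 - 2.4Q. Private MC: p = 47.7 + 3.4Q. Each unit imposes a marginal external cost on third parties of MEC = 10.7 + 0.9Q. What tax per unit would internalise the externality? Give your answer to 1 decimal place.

tax = 12.4 per unit

Social marginal cost = private MC + MEC = 58.4 + 4.3Q.
Set SMC = demand: 58.4 + 4.3Q = 71.4 - 2.4Q → Q* = 1.9403.
The Pigouvian tax equals MEC at Q*: 10.7 + 0.9×1.9403 = 12.4463.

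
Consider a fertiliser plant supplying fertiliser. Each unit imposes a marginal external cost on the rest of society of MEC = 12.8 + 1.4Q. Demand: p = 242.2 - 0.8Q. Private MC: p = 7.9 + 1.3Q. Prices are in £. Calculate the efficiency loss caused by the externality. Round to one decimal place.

Market equilibrium (private): 7.9 + 1.3Q = 242.2 - 0.8Q → Q_m = 111.5714.
Social marginal cost = private MC + MEC = 20.7 + 2.7Q.
Set SMC = demand: 20.7 + 2.7Q = 242.2 - 0.8Q → Q* = 63.2857.
The welfare-loss triangle has base |Q_m − Q*| and height MEC(Q_m) (the vertical gap between SMC and demand is zero at Q* and MEC at Q_m).
DWL = ½ × 48.2857 × 169.0000 = 4080.1417.

DWL = £4080.1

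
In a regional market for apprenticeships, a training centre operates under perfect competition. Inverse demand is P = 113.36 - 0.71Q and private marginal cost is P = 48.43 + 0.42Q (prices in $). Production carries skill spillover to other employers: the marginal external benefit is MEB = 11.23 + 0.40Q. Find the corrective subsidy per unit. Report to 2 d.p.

Social marginal cost = private MC − MEB = 37.20 + 0.02Q.
Set SMC = demand: 37.20 + 0.02Q = 113.36 - 0.71Q → Q* = 104.3288.
The Pigouvian subsidy equals MEB at Q*: 11.23 + 0.40×104.3288 = 52.9615.

subsidy = $52.96 per unit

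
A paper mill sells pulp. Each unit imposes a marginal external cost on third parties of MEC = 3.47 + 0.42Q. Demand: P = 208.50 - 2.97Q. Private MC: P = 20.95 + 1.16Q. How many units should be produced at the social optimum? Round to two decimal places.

Social marginal cost = private MC + MEC = 24.42 + 1.58Q.
Set SMC = demand: 24.42 + 1.58Q = 208.50 - 2.97Q → Q* = 40.4571.

Q* = 40.46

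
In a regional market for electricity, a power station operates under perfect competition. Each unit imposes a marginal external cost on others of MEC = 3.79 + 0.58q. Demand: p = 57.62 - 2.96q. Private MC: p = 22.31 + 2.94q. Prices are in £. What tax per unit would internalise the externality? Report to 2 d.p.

Social marginal cost = private MC + MEC = 26.10 + 3.52q.
Set SMC = demand: 26.10 + 3.52q = 57.62 - 2.96q → q* = 4.8642.
The Pigouvian tax equals MEC at q*: 3.79 + 0.58×4.8642 = 6.6112.

tax = £6.61 per unit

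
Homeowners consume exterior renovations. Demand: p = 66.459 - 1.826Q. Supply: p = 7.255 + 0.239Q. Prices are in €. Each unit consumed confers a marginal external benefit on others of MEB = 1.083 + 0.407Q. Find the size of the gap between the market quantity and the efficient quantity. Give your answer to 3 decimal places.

Market equilibrium (private): 7.255 + 0.239Q = 66.459 - 1.826Q → Q_m = 28.6702.
Social marginal benefit = demand + MEB = 67.542 - 1.419Q.
Set SMB = MC: 67.542 - 1.419Q = 7.255 + 0.239Q → Q* = 36.3613.
Gap = |28.6702 − 36.3613| = 7.6911.

7.691 units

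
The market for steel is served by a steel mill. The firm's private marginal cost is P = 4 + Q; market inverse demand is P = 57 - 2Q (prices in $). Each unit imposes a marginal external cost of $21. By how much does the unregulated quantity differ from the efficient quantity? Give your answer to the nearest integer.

7 units

Market equilibrium (private): 4 + Q = 57 - 2Q → Q_m = 17.6667.
Social marginal cost = private MC + MEC = 25 + Q.
Set SMC = demand: 25 + Q = 57 - 2Q → Q* = 10.6667.
Gap = |17.6667 − 10.6667| = 7.0000.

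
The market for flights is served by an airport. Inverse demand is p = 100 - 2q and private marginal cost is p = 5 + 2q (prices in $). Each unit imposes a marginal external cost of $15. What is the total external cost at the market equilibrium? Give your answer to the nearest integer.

$356

Market equilibrium (private): 5 + 2q = 100 - 2q → q_m = 23.7500.
Total external cost = MEC × q_m = 15 × 23.7500 = 356.2500.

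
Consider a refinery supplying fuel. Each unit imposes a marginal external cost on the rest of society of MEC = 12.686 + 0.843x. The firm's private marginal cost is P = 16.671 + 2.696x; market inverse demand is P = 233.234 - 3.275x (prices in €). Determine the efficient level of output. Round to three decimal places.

x* = 29.920

Social marginal cost = private MC + MEC = 29.357 + 3.539x.
Set SMC = demand: 29.357 + 3.539x = 233.234 - 3.275x → x* = 29.9203.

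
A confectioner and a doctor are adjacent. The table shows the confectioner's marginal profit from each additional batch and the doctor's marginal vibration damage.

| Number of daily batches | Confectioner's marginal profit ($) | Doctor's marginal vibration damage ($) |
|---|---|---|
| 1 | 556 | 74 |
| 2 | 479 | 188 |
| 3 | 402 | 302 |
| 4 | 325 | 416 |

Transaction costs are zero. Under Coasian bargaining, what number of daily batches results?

Bargaining reaches the level where marginal profit last exceeds marginal vibration damage.
That holds through level 3 (402 ≥ 302) but not at 4 (325 < 416).

3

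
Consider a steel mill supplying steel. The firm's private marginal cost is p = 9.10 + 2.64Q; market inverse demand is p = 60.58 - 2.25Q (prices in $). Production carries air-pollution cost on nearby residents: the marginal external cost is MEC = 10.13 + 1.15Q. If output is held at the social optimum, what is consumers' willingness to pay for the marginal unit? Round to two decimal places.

P = $45.18

Social marginal cost = private MC + MEC = 19.23 + 3.79Q.
Set SMC = demand: 19.23 + 3.79Q = 60.58 - 2.25Q → Q* = 6.8460.
Consumer price on the demand curve at Q*: 60.58 − 2.25×6.8460 = 45.1765.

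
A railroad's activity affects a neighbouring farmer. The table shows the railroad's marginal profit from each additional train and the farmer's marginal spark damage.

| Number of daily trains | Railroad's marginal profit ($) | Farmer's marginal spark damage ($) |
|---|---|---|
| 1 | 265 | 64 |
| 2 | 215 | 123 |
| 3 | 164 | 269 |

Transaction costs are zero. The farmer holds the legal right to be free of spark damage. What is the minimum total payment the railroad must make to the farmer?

$187

Efficient level: marginal profit ≥ marginal spark damage through level 2, so k* = 2.
With the farmer holding the right, the railroad must at least compensate total damage at k*: 64 + 123 = 187.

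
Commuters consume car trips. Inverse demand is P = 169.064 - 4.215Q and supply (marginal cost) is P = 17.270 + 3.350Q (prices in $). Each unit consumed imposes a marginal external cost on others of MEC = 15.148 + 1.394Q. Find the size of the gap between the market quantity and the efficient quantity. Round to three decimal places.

Market equilibrium (private): 17.270 + 3.350Q = 169.064 - 4.215Q → Q_m = 20.0653.
Social marginal benefit = demand − MEC = 153.916 - 5.609Q.
Set SMB = MC: 153.916 - 5.609Q = 17.270 + 3.350Q → Q* = 15.2524.
Gap = |20.0653 − 15.2524| = 4.8129.

4.813 units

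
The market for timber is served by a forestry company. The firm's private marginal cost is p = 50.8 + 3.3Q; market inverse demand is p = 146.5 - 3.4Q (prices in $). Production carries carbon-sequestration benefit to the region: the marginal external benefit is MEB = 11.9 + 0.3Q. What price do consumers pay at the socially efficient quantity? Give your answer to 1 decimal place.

Social marginal cost = private MC − MEB = 38.9 + 3.0Q.
Set SMC = demand: 38.9 + 3.0Q = 146.5 - 3.4Q → Q* = 16.8125.
Consumer price on the demand curve at Q*: 146.5 − 3.4×16.8125 = 89.3375.

P = $89.3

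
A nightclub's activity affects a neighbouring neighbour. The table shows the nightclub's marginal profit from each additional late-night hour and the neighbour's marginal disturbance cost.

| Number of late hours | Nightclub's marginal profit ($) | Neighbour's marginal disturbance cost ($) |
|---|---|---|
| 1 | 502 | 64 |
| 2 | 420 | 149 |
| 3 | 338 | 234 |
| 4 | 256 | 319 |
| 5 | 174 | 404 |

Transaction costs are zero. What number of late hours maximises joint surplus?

3

Bargaining reaches the level where marginal profit last exceeds marginal disturbance cost.
That holds through level 3 (338 ≥ 234) but not at 4 (256 < 319).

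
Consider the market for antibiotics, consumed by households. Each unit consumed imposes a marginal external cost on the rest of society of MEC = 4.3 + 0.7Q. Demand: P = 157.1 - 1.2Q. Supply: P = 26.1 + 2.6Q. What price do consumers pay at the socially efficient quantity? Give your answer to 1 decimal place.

P = 123.3

Social marginal benefit = demand − MEC = 152.8 - 1.9Q.
Set SMB = MC: 152.8 - 1.9Q = 26.1 + 2.6Q → Q* = 28.1556.
Consumer price on the demand curve at Q*: 157.1 − 1.2×28.1556 = 123.3133.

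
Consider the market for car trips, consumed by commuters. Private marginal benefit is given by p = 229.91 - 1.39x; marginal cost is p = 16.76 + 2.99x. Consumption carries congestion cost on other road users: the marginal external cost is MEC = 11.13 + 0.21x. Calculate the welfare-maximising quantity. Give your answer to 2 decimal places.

x* = 44.01

Social marginal benefit = demand − MEC = 218.78 - 1.60x.
Set SMB = MC: 218.78 - 1.60x = 16.76 + 2.99x → x* = 44.0131.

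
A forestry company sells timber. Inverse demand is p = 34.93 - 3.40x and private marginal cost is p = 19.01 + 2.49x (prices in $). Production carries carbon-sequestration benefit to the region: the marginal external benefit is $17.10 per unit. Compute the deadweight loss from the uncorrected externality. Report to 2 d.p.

Market equilibrium (private): 19.01 + 2.49x = 34.93 - 3.40x → x_m = 2.7029.
Social marginal cost = private MC − MEB = 1.91 + 2.49x.
Set SMC = demand: 1.91 + 2.49x = 34.93 - 3.40x → x* = 5.6061.
The loss is the area between SMC and demand from x* to x_m; with linear curves that's a triangle of height MEB(x_m).
DWL = ½ × 2.9032 × 17.1000 = 24.8224.

DWL = $24.82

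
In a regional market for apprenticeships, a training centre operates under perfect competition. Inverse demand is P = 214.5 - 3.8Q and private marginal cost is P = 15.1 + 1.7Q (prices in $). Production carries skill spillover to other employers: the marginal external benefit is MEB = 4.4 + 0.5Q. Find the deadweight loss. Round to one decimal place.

DWL = $50.7

Market equilibrium (private): 15.1 + 1.7Q = 214.5 - 3.8Q → Q_m = 36.2545.
Social marginal cost = private MC − MEB = 10.7 + 1.2Q.
Set SMC = demand: 10.7 + 1.2Q = 214.5 - 3.8Q → Q* = 40.7600.
The welfare-loss triangle has base |Q_m − Q*| and height MEB(Q_m) (the vertical gap between SMC and demand is zero at Q* and MEB at Q_m).
DWL = ½ × 4.5055 × 22.5273 = 50.7484.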